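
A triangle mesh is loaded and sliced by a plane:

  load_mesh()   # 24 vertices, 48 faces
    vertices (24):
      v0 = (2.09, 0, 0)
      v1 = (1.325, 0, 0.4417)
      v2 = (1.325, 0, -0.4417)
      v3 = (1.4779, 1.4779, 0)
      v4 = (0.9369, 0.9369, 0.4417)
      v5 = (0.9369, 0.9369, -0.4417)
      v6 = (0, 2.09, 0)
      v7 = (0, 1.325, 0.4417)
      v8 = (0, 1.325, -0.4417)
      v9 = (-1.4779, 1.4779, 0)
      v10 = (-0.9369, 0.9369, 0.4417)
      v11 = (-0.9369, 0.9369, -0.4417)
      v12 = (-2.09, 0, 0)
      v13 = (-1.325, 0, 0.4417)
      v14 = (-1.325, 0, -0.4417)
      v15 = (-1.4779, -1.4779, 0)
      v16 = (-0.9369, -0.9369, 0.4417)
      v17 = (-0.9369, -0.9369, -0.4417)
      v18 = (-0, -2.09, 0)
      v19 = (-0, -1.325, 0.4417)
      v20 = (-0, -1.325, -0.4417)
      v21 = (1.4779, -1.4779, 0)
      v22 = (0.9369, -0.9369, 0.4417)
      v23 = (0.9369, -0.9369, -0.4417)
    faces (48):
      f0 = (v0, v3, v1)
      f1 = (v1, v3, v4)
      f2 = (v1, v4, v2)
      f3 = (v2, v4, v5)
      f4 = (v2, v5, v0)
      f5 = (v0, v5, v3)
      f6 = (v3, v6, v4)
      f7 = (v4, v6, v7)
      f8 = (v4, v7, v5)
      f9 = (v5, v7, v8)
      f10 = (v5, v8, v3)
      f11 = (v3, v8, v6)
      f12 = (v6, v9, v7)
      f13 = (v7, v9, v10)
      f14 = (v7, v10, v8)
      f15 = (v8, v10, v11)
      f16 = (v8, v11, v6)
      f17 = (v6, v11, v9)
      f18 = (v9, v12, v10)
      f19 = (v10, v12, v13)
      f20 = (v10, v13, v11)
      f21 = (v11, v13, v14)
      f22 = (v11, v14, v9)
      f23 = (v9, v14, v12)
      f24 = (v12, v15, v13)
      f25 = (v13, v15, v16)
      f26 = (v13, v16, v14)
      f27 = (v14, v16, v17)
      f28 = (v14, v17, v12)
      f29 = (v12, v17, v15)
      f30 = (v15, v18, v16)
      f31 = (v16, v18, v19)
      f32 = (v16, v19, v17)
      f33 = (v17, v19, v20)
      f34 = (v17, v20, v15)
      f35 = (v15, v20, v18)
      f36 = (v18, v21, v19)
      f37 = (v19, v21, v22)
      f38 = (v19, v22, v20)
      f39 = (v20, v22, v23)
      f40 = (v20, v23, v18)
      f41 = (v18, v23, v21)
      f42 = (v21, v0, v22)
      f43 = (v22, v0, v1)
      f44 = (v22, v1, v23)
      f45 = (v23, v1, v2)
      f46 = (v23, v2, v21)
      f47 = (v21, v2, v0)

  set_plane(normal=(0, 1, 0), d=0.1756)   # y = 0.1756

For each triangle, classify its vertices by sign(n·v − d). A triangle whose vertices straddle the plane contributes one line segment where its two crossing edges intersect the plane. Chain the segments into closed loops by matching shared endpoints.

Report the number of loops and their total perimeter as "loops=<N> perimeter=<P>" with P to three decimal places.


Straddling triangles (12 of 48):
  (v0,v3,v1) [-+-] → (2.01727, 0.1756, 0)–(1.34317, 0.1756, 0.389218)  len=0.7784
  (v1,v3,v4) [-++] → (1.34317, 0.1756, 0.389218)–(1.25226, 0.1756, 0.4417)  len=0.1050
  (v1,v4,v2) [-+-] → (1.25226, 0.1756, 0.4417)–(1.25226, 0.1756, -0.276127)  len=0.7178
  (v2,v4,v5) [-++] → (1.25226, 0.1756, -0.276127)–(1.25226, 0.1756, -0.4417)  len=0.1656
  (v2,v5,v0) [-+-] → (1.25226, 0.1756, -0.4417)–(1.87388, 0.1756, -0.0827863)  len=0.7178
  (v0,v5,v3) [-++] → (1.87388, 0.1756, -0.0827863)–(2.01727, 0.1756, 0)  len=0.1656
  (v9,v12,v10) [+-+] → (-2.01727, 0.1756, 0)–(-1.87388, 0.1756, 0.0827863)  len=0.1656
  (v10,v12,v13) [+--] → (-1.87388, 0.1756, 0.0827863)–(-1.25226, 0.1756, 0.4417)  len=0.7178
  (v10,v13,v11) [+-+] → (-1.25226, 0.1756, 0.4417)–(-1.25226, 0.1756, 0.276127)  len=0.1656
  (v11,v13,v14) [+--] → (-1.25226, 0.1756, 0.276127)–(-1.25226, 0.1756, -0.4417)  len=0.7178
  (v11,v14,v9) [+-+] → (-1.25226, 0.1756, -0.4417)–(-1.34317, 0.1756, -0.389218)  len=0.1050
  (v9,v14,v12) [+--] → (-1.34317, 0.1756, -0.389218)–(-2.01727, 0.1756, 0)  len=0.7784

Chained into 2 loop(s):
  loop 1: 6 segments, perimeter = 2.6501
  loop 2: 6 segments, perimeter = 2.6501
Total perimeter = 5.300

loops=2 perimeter=5.300


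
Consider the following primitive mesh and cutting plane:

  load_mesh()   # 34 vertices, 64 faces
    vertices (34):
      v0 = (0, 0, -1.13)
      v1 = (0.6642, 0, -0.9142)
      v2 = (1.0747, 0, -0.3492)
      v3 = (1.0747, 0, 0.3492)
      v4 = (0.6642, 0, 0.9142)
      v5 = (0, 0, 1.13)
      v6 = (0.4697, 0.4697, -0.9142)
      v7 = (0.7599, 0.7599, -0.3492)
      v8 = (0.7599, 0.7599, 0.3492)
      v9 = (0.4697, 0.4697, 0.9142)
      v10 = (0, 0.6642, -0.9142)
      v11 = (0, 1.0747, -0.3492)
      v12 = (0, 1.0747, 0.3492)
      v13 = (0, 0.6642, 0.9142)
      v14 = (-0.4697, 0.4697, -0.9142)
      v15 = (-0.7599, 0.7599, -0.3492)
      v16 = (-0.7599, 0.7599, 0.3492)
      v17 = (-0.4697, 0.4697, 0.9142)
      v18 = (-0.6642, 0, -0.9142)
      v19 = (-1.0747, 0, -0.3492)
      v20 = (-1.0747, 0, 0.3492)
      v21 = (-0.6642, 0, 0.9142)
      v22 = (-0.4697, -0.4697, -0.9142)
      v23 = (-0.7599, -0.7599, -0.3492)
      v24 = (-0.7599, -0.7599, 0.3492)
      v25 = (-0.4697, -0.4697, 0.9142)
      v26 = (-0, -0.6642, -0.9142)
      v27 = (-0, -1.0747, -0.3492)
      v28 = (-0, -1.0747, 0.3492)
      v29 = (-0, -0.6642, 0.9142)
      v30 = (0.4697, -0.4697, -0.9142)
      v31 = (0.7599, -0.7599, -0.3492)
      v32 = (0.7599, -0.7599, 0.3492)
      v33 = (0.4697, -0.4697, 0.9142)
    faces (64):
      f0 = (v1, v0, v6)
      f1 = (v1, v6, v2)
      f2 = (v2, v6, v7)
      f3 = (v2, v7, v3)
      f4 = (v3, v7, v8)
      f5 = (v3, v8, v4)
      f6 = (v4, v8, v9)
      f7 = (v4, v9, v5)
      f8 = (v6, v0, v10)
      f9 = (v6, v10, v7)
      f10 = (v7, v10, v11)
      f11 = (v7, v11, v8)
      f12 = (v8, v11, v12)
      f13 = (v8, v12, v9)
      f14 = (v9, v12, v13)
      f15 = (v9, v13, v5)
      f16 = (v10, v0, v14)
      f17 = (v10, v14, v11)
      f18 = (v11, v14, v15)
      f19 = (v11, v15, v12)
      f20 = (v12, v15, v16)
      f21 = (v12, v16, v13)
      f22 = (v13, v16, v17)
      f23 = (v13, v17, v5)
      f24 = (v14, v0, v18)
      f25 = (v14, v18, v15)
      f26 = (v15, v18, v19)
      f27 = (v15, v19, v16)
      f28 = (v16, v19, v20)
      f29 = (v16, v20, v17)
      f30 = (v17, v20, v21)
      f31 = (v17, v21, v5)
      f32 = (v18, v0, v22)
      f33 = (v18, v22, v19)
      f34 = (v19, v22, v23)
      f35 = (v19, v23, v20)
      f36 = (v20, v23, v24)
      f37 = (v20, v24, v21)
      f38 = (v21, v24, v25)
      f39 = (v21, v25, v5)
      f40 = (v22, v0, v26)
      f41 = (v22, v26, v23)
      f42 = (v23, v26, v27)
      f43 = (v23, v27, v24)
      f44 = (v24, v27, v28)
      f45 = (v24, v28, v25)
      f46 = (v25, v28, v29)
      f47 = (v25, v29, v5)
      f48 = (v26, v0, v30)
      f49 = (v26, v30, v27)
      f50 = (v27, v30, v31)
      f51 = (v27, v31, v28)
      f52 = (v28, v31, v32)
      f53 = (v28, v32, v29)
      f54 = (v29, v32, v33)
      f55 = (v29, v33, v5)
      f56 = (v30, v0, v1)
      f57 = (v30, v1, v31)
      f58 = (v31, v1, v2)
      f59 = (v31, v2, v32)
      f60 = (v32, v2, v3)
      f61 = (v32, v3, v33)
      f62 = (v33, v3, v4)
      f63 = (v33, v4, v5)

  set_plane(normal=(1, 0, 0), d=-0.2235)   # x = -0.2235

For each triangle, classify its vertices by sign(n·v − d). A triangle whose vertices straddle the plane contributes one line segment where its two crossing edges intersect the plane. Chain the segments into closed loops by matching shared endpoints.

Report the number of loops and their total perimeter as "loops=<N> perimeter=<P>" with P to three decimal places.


loops=1 perimeter=6.557

Straddling triangles (20 of 64):
  (v10,v0,v14) [++-] → (-0.2235, 0.2235, -1.02731)–(-0.2235, 0.57165, -0.9142)  len=0.3661
  (v10,v14,v11) [+-+] → (-0.2235, 0.57165, -0.9142)–(-0.2235, 0.786819, -0.618047)  len=0.3661
  (v11,v14,v15) [+--] → (-0.2235, 0.786819, -0.618047)–(-0.2235, 0.982112, -0.3492)  len=0.3323
  (v11,v15,v12) [+-+] → (-0.2235, 0.982112, -0.3492)–(-0.2235, 0.982112, 0.143788)  len=0.4930
  (v12,v15,v16) [+--] → (-0.2235, 0.982112, 0.143788)–(-0.2235, 0.982112, 0.3492)  len=0.2054
  (v12,v16,v13) [+-+] → (-0.2235, 0.982112, 0.3492)–(-0.2235, 0.692347, 0.748024)  len=0.4930
  (v13,v16,v17) [+--] → (-0.2235, 0.692347, 0.748024)–(-0.2235, 0.57165, 0.9142)  len=0.2054
  (v13,v17,v5) [+-+] → (-0.2235, 0.57165, 0.9142)–(-0.2235, 0.2235, 1.02731)  len=0.3661
  (v14,v0,v18) [-+-] → (-0.2235, 0.2235, -1.02731)–(-0.2235, 0, -1.05738)  len=0.2255
  (v17,v21,v5) [--+] → (-0.2235, 0, 1.05738)–(-0.2235, 0.2235, 1.02731)  len=0.2255
  (v18,v0,v22) [-+-] → (-0.2235, 0, -1.05738)–(-0.2235, -0.2235, -1.02731)  len=0.2255
  (v21,v25,v5) [--+] → (-0.2235, -0.2235, 1.02731)–(-0.2235, 0, 1.05738)  len=0.2255
  (v22,v0,v26) [-++] → (-0.2235, -0.2235, -1.02731)–(-0.2235, -0.57165, -0.9142)  len=0.3661
  (v22,v26,v23) [-+-] → (-0.2235, -0.57165, -0.9142)–(-0.2235, -0.692347, -0.748024)  len=0.2054
  (v23,v26,v27) [-++] → (-0.2235, -0.692347, -0.748024)–(-0.2235, -0.982112, -0.3492)  len=0.4930
  (v23,v27,v24) [-+-] → (-0.2235, -0.982112, -0.3492)–(-0.2235, -0.982112, -0.143788)  len=0.2054
  (v24,v27,v28) [-++] → (-0.2235, -0.982112, -0.143788)–(-0.2235, -0.982112, 0.3492)  len=0.4930
  (v24,v28,v25) [-+-] → (-0.2235, -0.982112, 0.3492)–(-0.2235, -0.786819, 0.618047)  len=0.3323
  (v25,v28,v29) [-++] → (-0.2235, -0.786819, 0.618047)–(-0.2235, -0.57165, 0.9142)  len=0.3661
  (v25,v29,v5) [-++] → (-0.2235, -0.57165, 0.9142)–(-0.2235, -0.2235, 1.02731)  len=0.3661

Chained into 1 loop(s):
  loop 1: 20 segments, perimeter = 6.5565
Total perimeter = 6.557


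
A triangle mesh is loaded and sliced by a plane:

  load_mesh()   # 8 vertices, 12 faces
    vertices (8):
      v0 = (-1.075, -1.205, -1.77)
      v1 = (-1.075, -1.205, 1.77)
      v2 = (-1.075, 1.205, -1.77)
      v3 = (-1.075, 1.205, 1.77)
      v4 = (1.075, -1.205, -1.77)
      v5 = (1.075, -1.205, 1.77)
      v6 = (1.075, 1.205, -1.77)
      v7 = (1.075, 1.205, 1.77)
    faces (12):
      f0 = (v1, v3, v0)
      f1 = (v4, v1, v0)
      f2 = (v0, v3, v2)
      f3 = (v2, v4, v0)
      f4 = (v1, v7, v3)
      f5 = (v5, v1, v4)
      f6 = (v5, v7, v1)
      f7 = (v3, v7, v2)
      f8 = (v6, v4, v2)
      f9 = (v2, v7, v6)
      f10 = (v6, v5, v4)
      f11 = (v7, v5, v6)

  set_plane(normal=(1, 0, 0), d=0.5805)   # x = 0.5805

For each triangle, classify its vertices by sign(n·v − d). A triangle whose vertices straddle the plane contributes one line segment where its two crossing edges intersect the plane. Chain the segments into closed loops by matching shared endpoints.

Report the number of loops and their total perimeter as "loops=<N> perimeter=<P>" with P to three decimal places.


loops=1 perimeter=11.900

Straddling triangles (8 of 12):
  (v4,v1,v0) [+--] → (0.5805, -1.205, -0.9558)–(0.5805, -1.205, -1.77)  len=0.8142
  (v2,v4,v0) [-+-] → (0.5805, -0.6507, -1.77)–(0.5805, -1.205, -1.77)  len=0.5543
  (v1,v7,v3) [-+-] → (0.5805, 0.6507, 1.77)–(0.5805, 1.205, 1.77)  len=0.5543
  (v5,v1,v4) [+-+] → (0.5805, -1.205, 1.77)–(0.5805, -1.205, -0.9558)  len=2.7258
  (v5,v7,v1) [++-] → (0.5805, 0.6507, 1.77)–(0.5805, -1.205, 1.77)  len=1.8557
  (v3,v7,v2) [-+-] → (0.5805, 1.205, 1.77)–(0.5805, 1.205, 0.9558)  len=0.8142
  (v6,v4,v2) [++-] → (0.5805, -0.6507, -1.77)–(0.5805, 1.205, -1.77)  len=1.8557
  (v2,v7,v6) [-++] → (0.5805, 1.205, 0.9558)–(0.5805, 1.205, -1.77)  len=2.7258

Chained into 1 loop(s):
  loop 1: 8 segments, perimeter = 11.9000
Total perimeter = 11.900


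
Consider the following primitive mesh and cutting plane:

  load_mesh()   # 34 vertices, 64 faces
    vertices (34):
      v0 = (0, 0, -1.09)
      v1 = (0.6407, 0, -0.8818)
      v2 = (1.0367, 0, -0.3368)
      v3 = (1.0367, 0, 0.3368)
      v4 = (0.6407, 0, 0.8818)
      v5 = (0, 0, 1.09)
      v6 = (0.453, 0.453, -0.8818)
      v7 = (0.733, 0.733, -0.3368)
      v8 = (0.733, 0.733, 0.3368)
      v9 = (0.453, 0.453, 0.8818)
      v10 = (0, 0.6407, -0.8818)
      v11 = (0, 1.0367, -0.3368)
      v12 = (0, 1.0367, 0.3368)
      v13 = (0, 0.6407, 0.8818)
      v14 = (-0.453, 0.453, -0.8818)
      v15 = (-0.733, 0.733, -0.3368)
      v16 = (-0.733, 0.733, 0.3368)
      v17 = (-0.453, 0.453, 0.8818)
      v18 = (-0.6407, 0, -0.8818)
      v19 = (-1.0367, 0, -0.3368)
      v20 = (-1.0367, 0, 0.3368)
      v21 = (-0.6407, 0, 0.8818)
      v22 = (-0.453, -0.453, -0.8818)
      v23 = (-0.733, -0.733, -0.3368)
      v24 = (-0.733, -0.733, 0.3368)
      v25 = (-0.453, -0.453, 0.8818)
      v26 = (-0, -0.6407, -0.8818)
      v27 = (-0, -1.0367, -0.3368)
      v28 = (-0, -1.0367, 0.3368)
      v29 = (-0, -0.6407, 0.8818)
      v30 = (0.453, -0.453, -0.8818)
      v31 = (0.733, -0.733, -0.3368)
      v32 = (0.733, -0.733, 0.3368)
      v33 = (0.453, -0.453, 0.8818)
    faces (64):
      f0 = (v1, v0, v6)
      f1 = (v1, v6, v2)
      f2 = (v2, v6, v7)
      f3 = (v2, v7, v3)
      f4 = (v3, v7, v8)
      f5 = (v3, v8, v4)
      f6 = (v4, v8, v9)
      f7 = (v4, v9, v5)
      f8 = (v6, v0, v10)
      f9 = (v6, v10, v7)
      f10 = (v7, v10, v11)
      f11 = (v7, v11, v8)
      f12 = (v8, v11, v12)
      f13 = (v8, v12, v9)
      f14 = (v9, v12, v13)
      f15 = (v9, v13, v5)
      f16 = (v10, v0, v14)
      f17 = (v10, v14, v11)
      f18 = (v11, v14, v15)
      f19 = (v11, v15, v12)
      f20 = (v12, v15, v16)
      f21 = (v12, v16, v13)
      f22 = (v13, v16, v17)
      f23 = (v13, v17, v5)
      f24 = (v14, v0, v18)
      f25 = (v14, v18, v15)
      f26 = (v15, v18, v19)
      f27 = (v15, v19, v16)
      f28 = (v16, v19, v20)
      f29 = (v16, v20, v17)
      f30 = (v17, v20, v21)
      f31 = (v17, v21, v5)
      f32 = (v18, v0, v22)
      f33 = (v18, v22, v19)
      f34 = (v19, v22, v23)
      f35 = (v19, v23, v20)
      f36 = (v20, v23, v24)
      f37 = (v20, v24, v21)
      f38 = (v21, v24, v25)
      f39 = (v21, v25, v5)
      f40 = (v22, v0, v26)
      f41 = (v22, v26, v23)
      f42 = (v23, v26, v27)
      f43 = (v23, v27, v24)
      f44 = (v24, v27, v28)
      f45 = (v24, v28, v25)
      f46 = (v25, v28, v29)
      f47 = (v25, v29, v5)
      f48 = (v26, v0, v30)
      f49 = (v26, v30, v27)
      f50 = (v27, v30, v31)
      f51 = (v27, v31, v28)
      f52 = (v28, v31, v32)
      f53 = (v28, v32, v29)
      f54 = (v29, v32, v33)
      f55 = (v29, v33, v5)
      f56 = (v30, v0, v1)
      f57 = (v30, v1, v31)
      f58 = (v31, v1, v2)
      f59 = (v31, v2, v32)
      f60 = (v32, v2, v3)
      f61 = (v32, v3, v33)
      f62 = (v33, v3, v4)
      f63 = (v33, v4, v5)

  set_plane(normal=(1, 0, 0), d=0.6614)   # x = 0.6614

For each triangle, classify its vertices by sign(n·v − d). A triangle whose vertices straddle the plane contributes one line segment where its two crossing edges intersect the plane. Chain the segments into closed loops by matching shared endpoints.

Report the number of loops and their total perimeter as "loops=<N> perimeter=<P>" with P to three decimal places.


Straddling triangles (18 of 64):
  (v1,v6,v2) [--+] → (0.6614, 0.291264, -0.687217)–(0.6614, 0, -0.853311)  len=0.3353
  (v2,v6,v7) [+-+] → (0.6614, 0.291264, -0.687217)–(0.6614, 0.6614, -0.476164)  len=0.4261
  (v3,v8,v4) [++-] → (0.6614, 0.164389, 0.759574)–(0.6614, 0, 0.853311)  len=0.1892
  (v4,v8,v9) [-+-] → (0.6614, 0.164389, 0.759574)–(0.6614, 0.6614, 0.476164)  len=0.5721
  (v6,v10,v7) [--+] → (0.6614, 0.723984, -0.390036)–(0.6614, 0.6614, -0.476164)  len=0.1065
  (v7,v10,v11) [+--] → (0.6614, 0.723984, -0.390036)–(0.6614, 0.762666, -0.3368)  len=0.0658
  (v7,v11,v8) [+-+] → (0.6614, 0.762666, -0.3368)–(0.6614, 0.762666, 0.271002)  len=0.6078
  (v8,v11,v12) [+--] → (0.6614, 0.762666, 0.271002)–(0.6614, 0.762666, 0.3368)  len=0.0658
  (v8,v12,v9) [+--] → (0.6614, 0.762666, 0.3368)–(0.6614, 0.6614, 0.476164)  len=0.1723
  (v27,v30,v31) [--+] → (0.6614, -0.6614, -0.476164)–(0.6614, -0.762666, -0.3368)  len=0.1723
  (v27,v31,v28) [-+-] → (0.6614, -0.762666, -0.3368)–(0.6614, -0.762666, -0.271002)  len=0.0658
  (v28,v31,v32) [-++] → (0.6614, -0.762666, -0.271002)–(0.6614, -0.762666, 0.3368)  len=0.6078
  (v28,v32,v29) [-+-] → (0.6614, -0.762666, 0.3368)–(0.6614, -0.723984, 0.390036)  len=0.0658
  (v29,v32,v33) [-+-] → (0.6614, -0.723984, 0.390036)–(0.6614, -0.6614, 0.476164)  len=0.1065
  (v30,v1,v31) [--+] → (0.6614, -0.164389, -0.759574)–(0.6614, -0.6614, -0.476164)  len=0.5721
  (v31,v1,v2) [+-+] → (0.6614, -0.164389, -0.759574)–(0.6614, 0, -0.853311)  len=0.1892
  (v32,v3,v33) [++-] → (0.6614, -0.291264, 0.687217)–(0.6614, -0.6614, 0.476164)  len=0.4261
  (v33,v3,v4) [-+-] → (0.6614, -0.291264, 0.687217)–(0.6614, 0, 0.853311)  len=0.3353

Chained into 1 loop(s):
  loop 1: 18 segments, perimeter = 5.0818
Total perimeter = 5.082

loops=1 perimeter=5.082


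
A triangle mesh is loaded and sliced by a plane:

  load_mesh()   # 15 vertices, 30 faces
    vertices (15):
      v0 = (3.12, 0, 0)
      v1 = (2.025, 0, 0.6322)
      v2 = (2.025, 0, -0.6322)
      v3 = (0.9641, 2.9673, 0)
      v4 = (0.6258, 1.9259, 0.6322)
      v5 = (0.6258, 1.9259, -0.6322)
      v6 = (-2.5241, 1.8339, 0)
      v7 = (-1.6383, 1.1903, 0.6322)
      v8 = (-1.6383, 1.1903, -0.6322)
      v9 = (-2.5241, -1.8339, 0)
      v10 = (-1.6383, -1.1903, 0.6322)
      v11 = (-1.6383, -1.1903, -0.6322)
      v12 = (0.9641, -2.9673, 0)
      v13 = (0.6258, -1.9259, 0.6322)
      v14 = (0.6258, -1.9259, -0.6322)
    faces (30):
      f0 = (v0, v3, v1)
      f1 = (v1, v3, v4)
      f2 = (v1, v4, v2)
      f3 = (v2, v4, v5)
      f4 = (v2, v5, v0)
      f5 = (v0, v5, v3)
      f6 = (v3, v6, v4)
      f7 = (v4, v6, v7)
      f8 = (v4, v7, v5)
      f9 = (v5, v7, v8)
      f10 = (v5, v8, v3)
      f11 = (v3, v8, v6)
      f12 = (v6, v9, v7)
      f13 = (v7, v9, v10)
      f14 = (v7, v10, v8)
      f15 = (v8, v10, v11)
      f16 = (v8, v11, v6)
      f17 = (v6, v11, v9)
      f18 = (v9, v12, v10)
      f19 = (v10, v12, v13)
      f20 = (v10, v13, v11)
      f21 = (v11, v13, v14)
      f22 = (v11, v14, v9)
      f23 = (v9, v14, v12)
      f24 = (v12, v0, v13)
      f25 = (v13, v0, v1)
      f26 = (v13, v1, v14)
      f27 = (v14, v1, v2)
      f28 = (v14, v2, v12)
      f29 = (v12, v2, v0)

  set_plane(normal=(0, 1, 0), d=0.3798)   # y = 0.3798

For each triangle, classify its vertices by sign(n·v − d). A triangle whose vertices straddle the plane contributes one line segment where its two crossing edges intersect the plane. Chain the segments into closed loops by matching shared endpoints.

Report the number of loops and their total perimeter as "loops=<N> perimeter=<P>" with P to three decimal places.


Straddling triangles (12 of 30):
  (v0,v3,v1) [-+-] → (2.84406, 0.3798, 0)–(1.88921, 0.3798, 0.551281)  len=1.1026
  (v1,v3,v4) [-++] → (1.88921, 0.3798, 0.551281)–(1.74907, 0.3798, 0.6322)  len=0.1618
  (v1,v4,v2) [-+-] → (1.74907, 0.3798, 0.6322)–(1.74907, 0.3798, -0.382852)  len=1.0151
  (v2,v4,v5) [-++] → (1.74907, 0.3798, -0.382852)–(1.74907, 0.3798, -0.6322)  len=0.2493
  (v2,v5,v0) [-+-] → (1.74907, 0.3798, -0.6322)–(2.62813, 0.3798, -0.124674)  len=1.0151
  (v0,v5,v3) [-++] → (2.62813, 0.3798, -0.124674)–(2.84406, 0.3798, 0)  len=0.2493
  (v6,v9,v7) [+-+] → (-2.5241, 0.3798, 0)–(-1.8757, 0.3798, 0.462767)  len=0.7966
  (v7,v9,v10) [+--] → (-1.8757, 0.3798, 0.462767)–(-1.6383, 0.3798, 0.6322)  len=0.2917
  (v7,v10,v8) [+-+] → (-1.6383, 0.3798, 0.6322)–(-1.6383, 0.3798, -0.201722)  len=0.8339
  (v8,v10,v11) [+--] → (-1.6383, 0.3798, -0.201722)–(-1.6383, 0.3798, -0.6322)  len=0.4305
  (v8,v11,v6) [+-+] → (-1.6383, 0.3798, -0.6322)–(-2.09819, 0.3798, -0.303975)  len=0.5650
  (v6,v11,v9) [+--] → (-2.09819, 0.3798, -0.303975)–(-2.5241, 0.3798, 0)  len=0.5233

Chained into 2 loop(s):
  loop 1: 6 segments, perimeter = 3.7932
  loop 2: 6 segments, perimeter = 3.4409
Total perimeter = 7.234

loops=2 perimeter=7.234


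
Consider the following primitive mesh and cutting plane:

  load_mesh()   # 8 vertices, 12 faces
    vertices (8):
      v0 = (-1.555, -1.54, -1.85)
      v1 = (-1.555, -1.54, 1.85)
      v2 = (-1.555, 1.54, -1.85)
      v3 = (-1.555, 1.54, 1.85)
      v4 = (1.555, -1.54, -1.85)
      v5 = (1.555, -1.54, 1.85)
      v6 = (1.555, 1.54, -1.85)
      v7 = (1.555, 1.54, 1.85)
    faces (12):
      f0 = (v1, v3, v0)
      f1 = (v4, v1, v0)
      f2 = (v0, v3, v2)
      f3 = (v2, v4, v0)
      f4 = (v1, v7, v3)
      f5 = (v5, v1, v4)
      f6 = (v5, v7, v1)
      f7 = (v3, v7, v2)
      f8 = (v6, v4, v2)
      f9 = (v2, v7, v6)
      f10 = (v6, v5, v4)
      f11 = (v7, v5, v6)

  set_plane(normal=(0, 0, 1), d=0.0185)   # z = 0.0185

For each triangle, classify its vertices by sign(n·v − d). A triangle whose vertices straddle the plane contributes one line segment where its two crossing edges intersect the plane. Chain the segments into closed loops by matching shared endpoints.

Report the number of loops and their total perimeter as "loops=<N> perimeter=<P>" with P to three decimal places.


loops=1 perimeter=12.380

Straddling triangles (8 of 12):
  (v1,v3,v0) [++-] → (-1.555, 0.0154, 0.0185)–(-1.555, -1.54, 0.0185)  len=1.5554
  (v4,v1,v0) [-+-] → (-0.01555, -1.54, 0.0185)–(-1.555, -1.54, 0.0185)  len=1.5394
  (v0,v3,v2) [-+-] → (-1.555, 0.0154, 0.0185)–(-1.555, 1.54, 0.0185)  len=1.5246
  (v5,v1,v4) [++-] → (-0.01555, -1.54, 0.0185)–(1.555, -1.54, 0.0185)  len=1.5705
  (v3,v7,v2) [++-] → (0.01555, 1.54, 0.0185)–(-1.555, 1.54, 0.0185)  len=1.5705
  (v2,v7,v6) [-+-] → (0.01555, 1.54, 0.0185)–(1.555, 1.54, 0.0185)  len=1.5394
  (v6,v5,v4) [-+-] → (1.555, -0.0154, 0.0185)–(1.555, -1.54, 0.0185)  len=1.5246
  (v7,v5,v6) [++-] → (1.555, -0.0154, 0.0185)–(1.555, 1.54, 0.0185)  len=1.5554

Chained into 1 loop(s):
  loop 1: 8 segments, perimeter = 12.3800
Total perimeter = 12.380


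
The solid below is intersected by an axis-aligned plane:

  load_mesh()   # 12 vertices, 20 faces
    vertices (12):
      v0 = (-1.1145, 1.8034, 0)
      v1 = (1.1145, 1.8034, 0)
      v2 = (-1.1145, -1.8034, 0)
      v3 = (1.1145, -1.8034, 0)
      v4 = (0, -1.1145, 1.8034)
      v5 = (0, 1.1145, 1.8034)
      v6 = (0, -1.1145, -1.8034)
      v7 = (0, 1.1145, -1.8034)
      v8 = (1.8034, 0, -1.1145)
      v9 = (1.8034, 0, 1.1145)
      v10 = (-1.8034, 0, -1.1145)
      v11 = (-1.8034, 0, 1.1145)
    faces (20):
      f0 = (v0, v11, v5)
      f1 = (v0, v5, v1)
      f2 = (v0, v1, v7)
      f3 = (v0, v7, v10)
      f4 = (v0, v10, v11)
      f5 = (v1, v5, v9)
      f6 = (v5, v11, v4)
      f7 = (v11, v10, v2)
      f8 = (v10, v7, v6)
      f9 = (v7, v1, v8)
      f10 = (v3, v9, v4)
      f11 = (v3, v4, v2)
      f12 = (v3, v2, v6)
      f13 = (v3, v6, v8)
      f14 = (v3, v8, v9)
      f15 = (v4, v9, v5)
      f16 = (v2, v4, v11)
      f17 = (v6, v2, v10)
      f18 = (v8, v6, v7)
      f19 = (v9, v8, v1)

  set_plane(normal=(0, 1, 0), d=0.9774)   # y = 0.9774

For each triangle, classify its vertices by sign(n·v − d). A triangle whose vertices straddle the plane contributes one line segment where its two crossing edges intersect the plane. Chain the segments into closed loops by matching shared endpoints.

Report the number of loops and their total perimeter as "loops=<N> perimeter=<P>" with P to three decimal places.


loops=1 perimeter=9.826

Straddling triangles (10 of 20):
  (v0,v11,v5) [+-+] → (-1.43003, 0.9774, 0.510467)–(-0.221845, 0.9774, 1.71866)  len=1.7086
  (v0,v7,v10) [++-] → (-0.221845, 0.9774, -1.71866)–(-1.43003, 0.9774, -0.510467)  len=1.7086
  (v0,v10,v11) [+--] → (-1.43003, 0.9774, -0.510467)–(-1.43003, 0.9774, 0.510467)  len=1.0209
  (v1,v5,v9) [++-] → (0.221845, 0.9774, 1.71866)–(1.43003, 0.9774, 0.510467)  len=1.7086
  (v5,v11,v4) [+--] → (-0.221845, 0.9774, 1.71866)–(0, 0.9774, 1.8034)  len=0.2375
  (v10,v7,v6) [-+-] → (-0.221845, 0.9774, -1.71866)–(0, 0.9774, -1.8034)  len=0.2375
  (v7,v1,v8) [++-] → (1.43003, 0.9774, -0.510467)–(0.221845, 0.9774, -1.71866)  len=1.7086
  (v4,v9,v5) [--+] → (0.221845, 0.9774, 1.71866)–(0, 0.9774, 1.8034)  len=0.2375
  (v8,v6,v7) [--+] → (0, 0.9774, -1.8034)–(0.221845, 0.9774, -1.71866)  len=0.2375
  (v9,v8,v1) [--+] → (1.43003, 0.9774, -0.510467)–(1.43003, 0.9774, 0.510467)  len=1.0209

Chained into 1 loop(s):
  loop 1: 10 segments, perimeter = 9.8263
Total perimeter = 9.826


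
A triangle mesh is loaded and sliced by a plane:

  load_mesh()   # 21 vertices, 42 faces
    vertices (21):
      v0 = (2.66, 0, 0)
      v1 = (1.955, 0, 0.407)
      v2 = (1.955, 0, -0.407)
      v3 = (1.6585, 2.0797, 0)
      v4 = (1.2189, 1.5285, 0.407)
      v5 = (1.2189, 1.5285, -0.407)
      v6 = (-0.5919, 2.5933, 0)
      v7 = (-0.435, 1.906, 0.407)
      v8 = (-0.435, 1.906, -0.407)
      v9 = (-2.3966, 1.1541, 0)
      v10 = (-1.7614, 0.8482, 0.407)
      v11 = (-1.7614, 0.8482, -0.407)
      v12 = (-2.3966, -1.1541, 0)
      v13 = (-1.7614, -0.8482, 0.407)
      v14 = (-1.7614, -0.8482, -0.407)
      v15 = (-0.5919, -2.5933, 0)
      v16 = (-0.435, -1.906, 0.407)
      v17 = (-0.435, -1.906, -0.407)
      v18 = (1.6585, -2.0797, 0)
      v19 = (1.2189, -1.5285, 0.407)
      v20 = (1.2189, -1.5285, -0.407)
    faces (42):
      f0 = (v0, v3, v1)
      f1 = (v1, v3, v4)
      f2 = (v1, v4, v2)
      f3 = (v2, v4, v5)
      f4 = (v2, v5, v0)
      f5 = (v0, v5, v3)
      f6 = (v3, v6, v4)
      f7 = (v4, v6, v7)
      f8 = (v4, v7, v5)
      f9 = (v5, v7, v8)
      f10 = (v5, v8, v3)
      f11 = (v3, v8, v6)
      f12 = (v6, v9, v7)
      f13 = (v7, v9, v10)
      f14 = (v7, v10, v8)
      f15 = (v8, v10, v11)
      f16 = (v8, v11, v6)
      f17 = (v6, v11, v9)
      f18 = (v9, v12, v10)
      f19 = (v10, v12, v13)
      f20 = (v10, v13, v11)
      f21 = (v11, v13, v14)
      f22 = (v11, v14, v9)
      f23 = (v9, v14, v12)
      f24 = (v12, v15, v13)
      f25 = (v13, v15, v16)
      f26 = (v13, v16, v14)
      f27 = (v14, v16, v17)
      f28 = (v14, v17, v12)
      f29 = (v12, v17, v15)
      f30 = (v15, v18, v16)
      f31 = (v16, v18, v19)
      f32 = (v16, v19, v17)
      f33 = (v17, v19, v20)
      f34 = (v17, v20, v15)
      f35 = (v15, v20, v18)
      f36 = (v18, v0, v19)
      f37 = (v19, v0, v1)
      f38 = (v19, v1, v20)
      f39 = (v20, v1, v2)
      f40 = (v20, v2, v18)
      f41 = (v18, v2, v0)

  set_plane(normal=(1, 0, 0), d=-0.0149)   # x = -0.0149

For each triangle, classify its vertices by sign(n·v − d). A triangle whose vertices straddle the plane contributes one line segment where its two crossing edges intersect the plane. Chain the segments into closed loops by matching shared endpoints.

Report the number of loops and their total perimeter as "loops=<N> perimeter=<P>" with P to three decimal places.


loops=2 perimeter=4.701

Straddling triangles (12 of 42):
  (v3,v6,v4) [+-+] → (-0.0149, 2.46161, 0)–(-0.0149, 2.25401, 0.129688)  len=0.2448
  (v4,v6,v7) [+--] → (-0.0149, 2.25401, 0.129688)–(-0.0149, 1.81011, 0.407)  len=0.5234
  (v4,v7,v5) [+-+] → (-0.0149, 1.81011, 0.407)–(-0.0149, 1.81011, 0.200239)  len=0.2068
  (v5,v7,v8) [+--] → (-0.0149, 1.81011, 0.200239)–(-0.0149, 1.81011, -0.407)  len=0.6072
  (v5,v8,v3) [+-+] → (-0.0149, 1.81011, -0.407)–(-0.0149, 1.94086, -0.325328)  len=0.1542
  (v3,v8,v6) [+--] → (-0.0149, 1.94086, -0.325328)–(-0.0149, 2.46161, 0)  len=0.6140
  (v15,v18,v16) [-+-] → (-0.0149, -2.46161, 0)–(-0.0149, -1.94086, 0.325328)  len=0.6140
  (v16,v18,v19) [-++] → (-0.0149, -1.94086, 0.325328)–(-0.0149, -1.81011, 0.407)  len=0.1542
  (v16,v19,v17) [-+-] → (-0.0149, -1.81011, 0.407)–(-0.0149, -1.81011, -0.200239)  len=0.6072
  (v17,v19,v20) [-++] → (-0.0149, -1.81011, -0.200239)–(-0.0149, -1.81011, -0.407)  len=0.2068
  (v17,v20,v15) [-+-] → (-0.0149, -1.81011, -0.407)–(-0.0149, -2.25401, -0.129688)  len=0.5234
  (v15,v20,v18) [-++] → (-0.0149, -2.25401, -0.129688)–(-0.0149, -2.46161, 0)  len=0.2448

Chained into 2 loop(s):
  loop 1: 6 segments, perimeter = 2.3504
  loop 2: 6 segments, perimeter = 2.3504
Total perimeter = 4.701


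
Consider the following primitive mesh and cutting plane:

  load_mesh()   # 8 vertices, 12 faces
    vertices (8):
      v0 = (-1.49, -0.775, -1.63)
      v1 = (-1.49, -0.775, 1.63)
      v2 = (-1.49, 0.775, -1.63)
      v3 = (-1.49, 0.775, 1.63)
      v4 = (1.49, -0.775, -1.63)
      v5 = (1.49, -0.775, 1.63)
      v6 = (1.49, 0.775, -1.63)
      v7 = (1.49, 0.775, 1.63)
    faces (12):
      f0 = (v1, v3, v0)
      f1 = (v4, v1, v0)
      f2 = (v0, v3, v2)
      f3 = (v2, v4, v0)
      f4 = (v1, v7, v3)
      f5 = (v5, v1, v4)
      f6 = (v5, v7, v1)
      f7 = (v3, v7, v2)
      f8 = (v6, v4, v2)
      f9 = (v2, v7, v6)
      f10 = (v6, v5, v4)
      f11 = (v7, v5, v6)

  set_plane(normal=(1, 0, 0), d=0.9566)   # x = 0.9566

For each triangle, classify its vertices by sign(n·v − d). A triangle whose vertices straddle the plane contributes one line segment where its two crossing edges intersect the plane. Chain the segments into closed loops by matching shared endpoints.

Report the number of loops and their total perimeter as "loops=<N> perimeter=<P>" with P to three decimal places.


loops=1 perimeter=9.620

Straddling triangles (8 of 12):
  (v4,v1,v0) [+--] → (0.9566, -0.775, -1.04648)–(0.9566, -0.775, -1.63)  len=0.5835
  (v2,v4,v0) [-+-] → (0.9566, -0.49756, -1.63)–(0.9566, -0.775, -1.63)  len=0.2774
  (v1,v7,v3) [-+-] → (0.9566, 0.49756, 1.63)–(0.9566, 0.775, 1.63)  len=0.2774
  (v5,v1,v4) [+-+] → (0.9566, -0.775, 1.63)–(0.9566, -0.775, -1.04648)  len=2.6765
  (v5,v7,v1) [++-] → (0.9566, 0.49756, 1.63)–(0.9566, -0.775, 1.63)  len=1.2726
  (v3,v7,v2) [-+-] → (0.9566, 0.775, 1.63)–(0.9566, 0.775, 1.04648)  len=0.5835
  (v6,v4,v2) [++-] → (0.9566, -0.49756, -1.63)–(0.9566, 0.775, -1.63)  len=1.2726
  (v2,v7,v6) [-++] → (0.9566, 0.775, 1.04648)–(0.9566, 0.775, -1.63)  len=2.6765

Chained into 1 loop(s):
  loop 1: 8 segments, perimeter = 9.6200
Total perimeter = 9.620


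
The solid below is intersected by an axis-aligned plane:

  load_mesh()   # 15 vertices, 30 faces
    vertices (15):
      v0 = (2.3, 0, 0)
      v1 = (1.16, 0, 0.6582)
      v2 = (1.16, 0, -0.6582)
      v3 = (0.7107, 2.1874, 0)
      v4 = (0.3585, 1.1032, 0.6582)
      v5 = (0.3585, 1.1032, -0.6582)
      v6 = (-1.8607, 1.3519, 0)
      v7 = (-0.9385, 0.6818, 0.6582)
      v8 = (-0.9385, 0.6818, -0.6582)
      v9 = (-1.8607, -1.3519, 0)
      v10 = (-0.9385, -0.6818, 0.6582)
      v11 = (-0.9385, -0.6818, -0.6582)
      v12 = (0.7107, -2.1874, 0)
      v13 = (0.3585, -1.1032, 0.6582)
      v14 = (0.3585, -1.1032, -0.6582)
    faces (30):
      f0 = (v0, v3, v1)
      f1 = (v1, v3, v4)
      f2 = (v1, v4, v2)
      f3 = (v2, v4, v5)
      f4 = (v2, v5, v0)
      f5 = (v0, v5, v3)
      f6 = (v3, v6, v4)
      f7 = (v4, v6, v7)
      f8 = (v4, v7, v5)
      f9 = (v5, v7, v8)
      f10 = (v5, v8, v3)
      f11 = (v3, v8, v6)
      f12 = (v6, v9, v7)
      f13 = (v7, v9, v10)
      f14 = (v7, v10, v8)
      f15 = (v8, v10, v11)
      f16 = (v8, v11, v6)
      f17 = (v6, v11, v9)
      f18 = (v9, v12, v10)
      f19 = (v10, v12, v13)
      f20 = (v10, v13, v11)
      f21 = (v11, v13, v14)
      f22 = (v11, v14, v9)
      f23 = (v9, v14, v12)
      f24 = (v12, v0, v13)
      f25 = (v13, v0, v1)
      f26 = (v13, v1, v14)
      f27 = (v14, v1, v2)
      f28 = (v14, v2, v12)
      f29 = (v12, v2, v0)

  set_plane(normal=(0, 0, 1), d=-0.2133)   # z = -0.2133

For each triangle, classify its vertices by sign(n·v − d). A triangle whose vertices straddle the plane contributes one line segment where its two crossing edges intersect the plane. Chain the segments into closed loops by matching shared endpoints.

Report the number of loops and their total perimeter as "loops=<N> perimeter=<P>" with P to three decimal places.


loops=2 perimeter=18.166

Straddling triangles (20 of 30):
  (v1,v4,v2) [++-] → (0.889119, 0.372845, -0.2133)–(1.16, 0, -0.2133)  len=0.4609
  (v2,v4,v5) [-+-] → (0.889119, 0.372845, -0.2133)–(0.3585, 1.1032, -0.2133)  len=0.9028
  (v2,v5,v0) [--+] → (1.67083, 0.357509, -0.2133)–(1.93057, 0, -0.2133)  len=0.4419
  (v0,v5,v3) [+-+] → (1.67083, 0.357509, -0.2133)–(0.596564, 1.83605, -0.2133)  len=1.8276
  (v4,v7,v5) [++-] → (-0.0798434, 0.960781, -0.2133)–(0.3585, 1.1032, -0.2133)  len=0.4609
  (v5,v7,v8) [-+-] → (-0.0798434, 0.960781, -0.2133)–(-0.9385, 0.6818, -0.2133)  len=0.9028
  (v5,v8,v3) [--+] → (0.176251, 1.69949, -0.2133)–(0.596564, 1.83605, -0.2133)  len=0.4419
  (v3,v8,v6) [+-+] → (0.176251, 1.69949, -0.2133)–(-1.56185, 1.13474, -0.2133)  len=1.8275
  (v7,v10,v8) [++-] → (-0.9385, 0.220948, -0.2133)–(-0.9385, 0.6818, -0.2133)  len=0.4609
  (v8,v10,v11) [-+-] → (-0.9385, 0.220948, -0.2133)–(-0.9385, -0.6818, -0.2133)  len=0.9027
  (v8,v11,v6) [--+] → (-1.56185, 0.692848, -0.2133)–(-1.56185, 1.13474, -0.2133)  len=0.4419
  (v6,v11,v9) [+-+] → (-1.56185, 0.692848, -0.2133)–(-1.56185, -1.13474, -0.2133)  len=1.8276
  (v10,v13,v11) [++-] → (-0.500157, -0.824219, -0.2133)–(-0.9385, -0.6818, -0.2133)  len=0.4609
  (v11,v13,v14) [-+-] → (-0.500157, -0.824219, -0.2133)–(0.3585, -1.1032, -0.2133)  len=0.9028
  (v11,v14,v9) [--+] → (-1.14153, -1.2713, -0.2133)–(-1.56185, -1.13474, -0.2133)  len=0.4419
  (v9,v14,v12) [+-+] → (-1.14153, -1.2713, -0.2133)–(0.596564, -1.83605, -0.2133)  len=1.8275
  (v13,v1,v14) [++-] → (0.629381, -0.730355, -0.2133)–(0.3585, -1.1032, -0.2133)  len=0.4609
  (v14,v1,v2) [-+-] → (0.629381, -0.730355, -0.2133)–(1.16, 0, -0.2133)  len=0.9028
  (v14,v2,v12) [--+] → (0.856303, -1.47854, -0.2133)–(0.596564, -1.83605, -0.2133)  len=0.4419
  (v12,v2,v0) [+-+] → (0.856303, -1.47854, -0.2133)–(1.93057, 0, -0.2133)  len=1.8276

Chained into 2 loop(s):
  loop 1: 10 segments, perimeter = 6.8183
  loop 2: 10 segments, perimeter = 11.3475
Total perimeter = 18.166


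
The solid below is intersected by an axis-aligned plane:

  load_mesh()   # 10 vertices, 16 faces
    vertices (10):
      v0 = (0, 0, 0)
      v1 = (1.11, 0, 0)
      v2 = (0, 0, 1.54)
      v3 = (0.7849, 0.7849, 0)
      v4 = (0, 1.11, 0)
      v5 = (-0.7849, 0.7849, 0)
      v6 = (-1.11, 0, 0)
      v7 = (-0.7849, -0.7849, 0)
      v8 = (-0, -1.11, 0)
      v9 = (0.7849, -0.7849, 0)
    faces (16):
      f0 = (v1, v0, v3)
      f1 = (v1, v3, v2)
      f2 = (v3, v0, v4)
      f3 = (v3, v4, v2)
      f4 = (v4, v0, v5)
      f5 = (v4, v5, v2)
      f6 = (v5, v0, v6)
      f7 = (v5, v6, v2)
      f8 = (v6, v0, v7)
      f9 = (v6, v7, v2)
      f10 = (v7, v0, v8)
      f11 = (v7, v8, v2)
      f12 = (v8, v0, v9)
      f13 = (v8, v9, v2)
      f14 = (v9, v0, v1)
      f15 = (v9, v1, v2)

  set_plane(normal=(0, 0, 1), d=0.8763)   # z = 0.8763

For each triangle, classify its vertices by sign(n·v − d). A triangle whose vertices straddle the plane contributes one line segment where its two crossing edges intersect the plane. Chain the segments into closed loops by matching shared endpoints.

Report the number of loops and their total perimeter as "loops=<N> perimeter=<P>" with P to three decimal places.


Straddling triangles (8 of 16):
  (v1,v3,v2) [--+] → (0.338272, 0.338272, 0.8763)–(0.478381, 0, 0.8763)  len=0.3661
  (v3,v4,v2) [--+] → (0, 0.478381, 0.8763)–(0.338272, 0.338272, 0.8763)  len=0.3661
  (v4,v5,v2) [--+] → (-0.338272, 0.338272, 0.8763)–(0, 0.478381, 0.8763)  len=0.3661
  (v5,v6,v2) [--+] → (-0.478381, 0, 0.8763)–(-0.338272, 0.338272, 0.8763)  len=0.3661
  (v6,v7,v2) [--+] → (-0.338272, -0.338272, 0.8763)–(-0.478381, 0, 0.8763)  len=0.3661
  (v7,v8,v2) [--+] → (0, -0.478381, 0.8763)–(-0.338272, -0.338272, 0.8763)  len=0.3661
  (v8,v9,v2) [--+] → (0.338272, -0.338272, 0.8763)–(0, -0.478381, 0.8763)  len=0.3661
  (v9,v1,v2) [--+] → (0.478381, 0, 0.8763)–(0.338272, -0.338272, 0.8763)  len=0.3661

Chained into 1 loop(s):
  loop 1: 8 segments, perimeter = 2.9291
Total perimeter = 2.929

loops=1 perimeter=2.929


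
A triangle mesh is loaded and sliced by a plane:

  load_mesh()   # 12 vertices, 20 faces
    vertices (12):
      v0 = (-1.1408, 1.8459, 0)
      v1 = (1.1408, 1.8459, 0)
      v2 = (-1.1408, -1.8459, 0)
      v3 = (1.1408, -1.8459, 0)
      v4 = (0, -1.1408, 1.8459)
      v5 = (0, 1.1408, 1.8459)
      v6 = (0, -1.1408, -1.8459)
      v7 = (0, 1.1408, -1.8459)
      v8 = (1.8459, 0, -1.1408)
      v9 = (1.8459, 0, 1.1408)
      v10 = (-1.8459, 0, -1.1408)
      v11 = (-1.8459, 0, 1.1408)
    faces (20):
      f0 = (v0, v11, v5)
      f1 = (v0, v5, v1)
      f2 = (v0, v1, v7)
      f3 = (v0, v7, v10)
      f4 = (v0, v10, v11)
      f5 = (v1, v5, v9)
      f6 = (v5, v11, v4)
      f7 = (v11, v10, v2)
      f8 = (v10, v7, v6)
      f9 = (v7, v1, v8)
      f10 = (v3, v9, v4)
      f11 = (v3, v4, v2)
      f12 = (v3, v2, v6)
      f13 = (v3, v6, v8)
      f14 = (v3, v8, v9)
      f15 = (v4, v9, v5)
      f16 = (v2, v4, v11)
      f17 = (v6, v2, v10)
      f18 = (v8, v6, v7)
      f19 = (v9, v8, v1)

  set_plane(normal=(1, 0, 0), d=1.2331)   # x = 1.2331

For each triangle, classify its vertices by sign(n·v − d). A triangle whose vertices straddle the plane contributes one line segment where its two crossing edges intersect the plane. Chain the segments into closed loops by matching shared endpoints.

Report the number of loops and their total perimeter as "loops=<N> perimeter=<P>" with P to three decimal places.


Straddling triangles (8 of 20):
  (v1,v5,v9) [--+] → (1.2331, 0.378722, 1.37488)–(1.2331, 1.60427, 0.149335)  len=1.7332
  (v7,v1,v8) [--+] → (1.2331, 1.60427, -0.149335)–(1.2331, 0.378722, -1.37488)  len=1.7332
  (v3,v9,v4) [-+-] → (1.2331, -1.60427, 0.149335)–(1.2331, -0.378722, 1.37488)  len=1.7332
  (v3,v6,v8) [--+] → (1.2331, -0.378722, -1.37488)–(1.2331, -1.60427, -0.149335)  len=1.7332
  (v3,v8,v9) [-++] → (1.2331, -1.60427, -0.149335)–(1.2331, -1.60427, 0.149335)  len=0.2987
  (v4,v9,v5) [-+-] → (1.2331, -0.378722, 1.37488)–(1.2331, 0.378722, 1.37488)  len=0.7574
  (v8,v6,v7) [+--] → (1.2331, -0.378722, -1.37488)–(1.2331, 0.378722, -1.37488)  len=0.7574
  (v9,v8,v1) [++-] → (1.2331, 1.60427, -0.149335)–(1.2331, 1.60427, 0.149335)  len=0.2987

Chained into 1 loop(s):
  loop 1: 8 segments, perimeter = 9.0449
Total perimeter = 9.045

loops=1 perimeter=9.045


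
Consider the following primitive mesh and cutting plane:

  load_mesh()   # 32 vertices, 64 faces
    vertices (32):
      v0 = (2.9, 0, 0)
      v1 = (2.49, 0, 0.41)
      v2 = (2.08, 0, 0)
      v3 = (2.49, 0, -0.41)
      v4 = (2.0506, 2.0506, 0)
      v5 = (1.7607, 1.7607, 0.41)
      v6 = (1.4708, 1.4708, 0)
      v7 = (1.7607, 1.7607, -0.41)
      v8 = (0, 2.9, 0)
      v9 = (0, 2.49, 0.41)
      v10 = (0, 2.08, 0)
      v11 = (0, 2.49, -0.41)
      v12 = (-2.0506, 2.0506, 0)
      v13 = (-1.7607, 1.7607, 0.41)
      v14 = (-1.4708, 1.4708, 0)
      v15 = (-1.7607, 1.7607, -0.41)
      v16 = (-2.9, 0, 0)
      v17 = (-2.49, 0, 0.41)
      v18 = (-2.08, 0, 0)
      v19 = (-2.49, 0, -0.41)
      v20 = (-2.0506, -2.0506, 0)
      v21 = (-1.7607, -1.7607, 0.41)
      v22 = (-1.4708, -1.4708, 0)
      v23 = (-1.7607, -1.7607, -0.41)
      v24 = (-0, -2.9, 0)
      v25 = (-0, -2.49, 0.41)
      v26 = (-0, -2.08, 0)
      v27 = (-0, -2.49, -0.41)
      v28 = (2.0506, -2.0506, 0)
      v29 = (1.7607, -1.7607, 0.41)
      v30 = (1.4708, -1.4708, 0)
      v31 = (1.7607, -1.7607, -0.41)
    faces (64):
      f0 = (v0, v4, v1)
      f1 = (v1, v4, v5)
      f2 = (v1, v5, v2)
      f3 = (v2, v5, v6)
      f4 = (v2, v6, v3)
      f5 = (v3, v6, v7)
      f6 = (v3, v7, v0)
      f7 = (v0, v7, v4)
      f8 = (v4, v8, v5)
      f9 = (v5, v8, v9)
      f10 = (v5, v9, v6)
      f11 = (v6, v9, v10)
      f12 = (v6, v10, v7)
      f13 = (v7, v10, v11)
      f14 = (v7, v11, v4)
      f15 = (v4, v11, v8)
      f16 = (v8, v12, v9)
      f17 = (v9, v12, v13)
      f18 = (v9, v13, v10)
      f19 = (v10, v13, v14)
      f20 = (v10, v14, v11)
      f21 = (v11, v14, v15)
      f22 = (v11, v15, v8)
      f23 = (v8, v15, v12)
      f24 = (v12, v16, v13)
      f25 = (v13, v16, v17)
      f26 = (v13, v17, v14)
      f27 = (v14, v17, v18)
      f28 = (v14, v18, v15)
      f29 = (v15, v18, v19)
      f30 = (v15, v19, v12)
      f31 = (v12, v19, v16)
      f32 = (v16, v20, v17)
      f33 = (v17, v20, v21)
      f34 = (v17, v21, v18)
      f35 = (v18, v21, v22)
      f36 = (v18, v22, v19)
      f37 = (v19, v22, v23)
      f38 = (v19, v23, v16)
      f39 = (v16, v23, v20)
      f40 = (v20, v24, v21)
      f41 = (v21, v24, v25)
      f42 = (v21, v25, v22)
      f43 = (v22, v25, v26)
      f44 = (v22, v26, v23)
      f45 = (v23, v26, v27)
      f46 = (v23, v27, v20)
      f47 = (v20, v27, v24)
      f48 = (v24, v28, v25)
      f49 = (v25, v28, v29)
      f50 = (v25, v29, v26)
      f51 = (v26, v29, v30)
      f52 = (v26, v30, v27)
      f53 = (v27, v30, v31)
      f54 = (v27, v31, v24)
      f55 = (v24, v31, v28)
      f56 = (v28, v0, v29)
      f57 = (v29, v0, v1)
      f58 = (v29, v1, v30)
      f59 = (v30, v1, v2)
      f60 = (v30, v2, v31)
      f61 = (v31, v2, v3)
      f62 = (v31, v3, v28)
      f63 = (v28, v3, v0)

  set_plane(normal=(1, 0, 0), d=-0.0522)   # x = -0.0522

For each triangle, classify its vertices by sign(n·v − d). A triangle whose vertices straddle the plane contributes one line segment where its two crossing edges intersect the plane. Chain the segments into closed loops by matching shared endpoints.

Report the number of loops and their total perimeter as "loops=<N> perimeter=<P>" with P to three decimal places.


loops=2 perimeter=4.639

Straddling triangles (16 of 64):
  (v8,v12,v9) [+-+] → (-0.0522, 2.87838, 0)–(-0.0522, 2.47881, 0.399563)  len=0.5651
  (v9,v12,v13) [+--] → (-0.0522, 2.47881, 0.399563)–(-0.0522, 2.46838, 0.41)  len=0.0148
  (v9,v13,v10) [+-+] → (-0.0522, 2.46838, 0.41)–(-0.0522, 2.07053, 0.0121554)  len=0.5626
  (v10,v13,v14) [+--] → (-0.0522, 2.07053, 0.0121554)–(-0.0522, 2.05838, 0)  len=0.0172
  (v10,v14,v11) [+-+] → (-0.0522, 2.05838, 0)–(-0.0522, 2.45383, -0.395449)  len=0.5592
  (v11,v14,v15) [+--] → (-0.0522, 2.45383, -0.395449)–(-0.0522, 2.46838, -0.41)  len=0.0206
  (v11,v15,v8) [+-+] → (-0.0522, 2.46838, -0.41)–(-0.0522, 2.86622, -0.0121554)  len=0.5626
  (v8,v15,v12) [+--] → (-0.0522, 2.86622, -0.0121554)–(-0.0522, 2.87838, 0)  len=0.0172
  (v20,v24,v21) [-+-] → (-0.0522, -2.87838, 0)–(-0.0522, -2.86622, 0.0121554)  len=0.0172
  (v21,v24,v25) [-++] → (-0.0522, -2.86622, 0.0121554)–(-0.0522, -2.46838, 0.41)  len=0.5626
  (v21,v25,v22) [-+-] → (-0.0522, -2.46838, 0.41)–(-0.0522, -2.45383, 0.395449)  len=0.0206
  (v22,v25,v26) [-++] → (-0.0522, -2.45383, 0.395449)–(-0.0522, -2.05838, 0)  len=0.5592
  (v22,v26,v23) [-+-] → (-0.0522, -2.05838, 0)–(-0.0522, -2.07053, -0.0121554)  len=0.0172
  (v23,v26,v27) [-++] → (-0.0522, -2.07053, -0.0121554)–(-0.0522, -2.46838, -0.41)  len=0.5626
  (v23,v27,v20) [-+-] → (-0.0522, -2.46838, -0.41)–(-0.0522, -2.47881, -0.399563)  len=0.0148
  (v20,v27,v24) [-++] → (-0.0522, -2.47881, -0.399563)–(-0.0522, -2.87838, 0)  len=0.5651

Chained into 2 loop(s):
  loop 1: 8 segments, perimeter = 2.3193
  loop 2: 8 segments, perimeter = 2.3193
Total perimeter = 4.639
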